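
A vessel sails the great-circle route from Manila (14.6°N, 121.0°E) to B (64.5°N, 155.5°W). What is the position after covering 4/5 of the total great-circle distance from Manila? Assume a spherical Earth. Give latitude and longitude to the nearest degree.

Write both endpoints as unit vectors p₁, p₂ with components (cos φ cos λ, cos φ sin λ, sin φ).
The central angle between the endpoints is δ = arccos(p₁·p₂) ≈ 1.293 rad (74.1°).
Interpolate at f = 4/5 with slerp weights a = sin((1−f)δ)/sin δ ≈ 0.266, b = sin(fδ)/sin δ ≈ 0.894.
p = a·p₁ + b·p₂ ≈ (-0.483, 0.061, 0.874); φ = arcsin(p_z) ≈ 60.89°, λ = atan2(p_y, p_x) ≈ 172.80°.

≈ (61°N, 173°E)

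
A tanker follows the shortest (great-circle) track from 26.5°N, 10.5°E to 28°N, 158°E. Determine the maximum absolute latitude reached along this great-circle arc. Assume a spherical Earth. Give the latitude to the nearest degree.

The great circle lies in the plane with unit normal n̂ = (p₁ × p₂)/|p₁ × p₂|.
Here n̂_z ≈ +0.477; the vertex latitude is φ_max = arccos|n̂_z| ≈ 61.5°.

≈ 61°N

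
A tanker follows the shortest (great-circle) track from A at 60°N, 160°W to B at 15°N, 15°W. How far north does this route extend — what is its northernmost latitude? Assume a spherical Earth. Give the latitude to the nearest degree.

≈ 74°N

The great circle lies in the plane with unit normal n̂ = (p₁ × p₂)/|p₁ × p₂|.
Here n̂_z ≈ +0.281; the vertex latitude is φ_max = arccos|n̂_z| ≈ 73.7°.
Check via Clairaut: cos φ_max = |cos φ₁| · sin C = cos(60.0°)·sin(34.2°) ≈ 0.281, again giving ≈ 73.7°.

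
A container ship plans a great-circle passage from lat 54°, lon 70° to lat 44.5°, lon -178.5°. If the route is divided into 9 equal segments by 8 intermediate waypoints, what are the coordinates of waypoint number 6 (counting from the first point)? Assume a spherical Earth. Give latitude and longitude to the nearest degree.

Write both endpoints as unit vectors p₁, p₂ with components (cos φ cos λ, cos φ sin λ, sin φ).
The central angle between the endpoints is δ = arccos(p₁·p₂) ≈ 1.145 rad (65.6°).
Interpolate at f = 6/9 with slerp weights a = sin((1−f)δ)/sin δ ≈ 0.409, b = sin(fδ)/sin δ ≈ 0.759.
p = a·p₁ + b·p₂ ≈ (-0.459, 0.212, 0.863); φ = arcsin(p_z) ≈ 59.64°, λ = atan2(p_y, p_x) ≈ 155.24°.

≈ lat 60°, lon 155°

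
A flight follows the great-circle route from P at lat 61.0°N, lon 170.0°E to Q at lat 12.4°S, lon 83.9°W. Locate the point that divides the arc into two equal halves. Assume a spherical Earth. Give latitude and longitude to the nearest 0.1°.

≈ lat 34.4°N, lon 112.8°W

Convert each endpoint to a unit vector on the sphere (x = cos φ cos λ, y = cos φ sin λ, z = sin φ).
The central angle between the endpoints is δ = arccos(p₁·p₂) ≈ 1.896 rad (108.6°).
Interpolate at f = 1/2 with slerp weights a = sin((1−f)δ)/sin δ ≈ 0.857, b = sin(fδ)/sin δ ≈ 0.857.
p = a·p₁ + b·p₂ ≈ (-0.320, -0.760, 0.565); φ = arcsin(p_z) ≈ 34.44°, λ = atan2(p_y, p_x) ≈ -112.84°.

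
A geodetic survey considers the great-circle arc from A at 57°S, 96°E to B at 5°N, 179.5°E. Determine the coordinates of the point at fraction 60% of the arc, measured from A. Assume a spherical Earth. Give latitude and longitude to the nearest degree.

Convert each endpoint to a unit vector on the sphere (x = cos φ cos λ, y = cos φ sin λ, z = sin φ).
The central angle between the endpoints is δ = arccos(p₁·p₂) ≈ 1.582 rad (90.7°).
Interpolate at f = 0.60 with slerp weights a = sin((1−f)δ)/sin δ ≈ 0.592, b = sin(fδ)/sin δ ≈ 0.813.
p = a·p₁ + b·p₂ ≈ (-0.844, 0.328, -0.425); φ = arcsin(p_z) ≈ -25.17°, λ = atan2(p_y, p_x) ≈ 158.79°.

≈ 25°S, 159°E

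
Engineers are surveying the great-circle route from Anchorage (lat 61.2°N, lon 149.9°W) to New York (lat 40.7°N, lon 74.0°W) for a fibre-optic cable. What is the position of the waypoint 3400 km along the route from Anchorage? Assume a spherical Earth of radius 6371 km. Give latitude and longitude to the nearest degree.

≈ lat 54°N, lon 93°W

From cos δ = sin φ₁ sin φ₂ + cos φ₁ cos φ₂ cos Δλ, the central angle is δ ≈ 0.849 rad (48.7°). The total great-circle distance is δ·R ≈ 0.849 × 6371 ≈ 5412 km, so the target fraction is f = 3400/5412 ≈ 0.628.
Interpolate at f ≈ 0.628 with slerp weights a = sin((1−f)δ)/sin δ ≈ 0.414, b = sin(fδ)/sin δ ≈ 0.677.
p = a·p₁ + b·p₂ ≈ (-0.031, -0.594, 0.804); φ = arcsin(p_z) ≈ 53.53°, λ = atan2(p_y, p_x) ≈ -92.97°.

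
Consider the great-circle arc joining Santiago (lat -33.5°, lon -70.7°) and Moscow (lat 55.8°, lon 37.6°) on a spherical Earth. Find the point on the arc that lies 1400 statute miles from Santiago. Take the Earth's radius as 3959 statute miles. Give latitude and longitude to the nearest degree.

≈ lat -18°, lon -57°

Convert each endpoint to a unit vector on the sphere (x = cos φ cos λ, y = cos φ sin λ, z = sin φ).
The central angle between the endpoints is δ = arccos(p₁·p₂) ≈ 2.219 rad (127.1°). The total great-circle distance is δ·R ≈ 2.219 × 3959 ≈ 8785 mi, so the target fraction is f = 1400/8785 ≈ 0.159.
Interpolate at f ≈ 0.159 with slerp weights a = sin((1−f)δ)/sin δ ≈ 1.200, b = sin(fδ)/sin δ ≈ 0.434.
p = a·p₁ + b·p₂ ≈ (0.524, -0.796, -0.303); φ = arcsin(p_z) ≈ -17.65°, λ = atan2(p_y, p_x) ≈ -56.62°.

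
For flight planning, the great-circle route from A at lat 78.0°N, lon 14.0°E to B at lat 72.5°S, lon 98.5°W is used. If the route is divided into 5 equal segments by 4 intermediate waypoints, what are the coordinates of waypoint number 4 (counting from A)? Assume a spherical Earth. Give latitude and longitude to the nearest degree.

From cos δ = sin φ₁ sin φ₂ + cos φ₁ cos φ₂ cos Δλ, the central angle is δ ≈ 2.847 rad (163.1°).
Interpolate at f = 4/5 with slerp weights a = sin((1−f)δ)/sin δ ≈ 1.854, b = sin(fδ)/sin δ ≈ 2.616.
p = a·p₁ + b·p₂ ≈ (0.258, -0.685, -0.682); φ = arcsin(p_z) ≈ -42.97°, λ = atan2(p_y, p_x) ≈ -69.38°.

≈ lat 43°S, lon 69°W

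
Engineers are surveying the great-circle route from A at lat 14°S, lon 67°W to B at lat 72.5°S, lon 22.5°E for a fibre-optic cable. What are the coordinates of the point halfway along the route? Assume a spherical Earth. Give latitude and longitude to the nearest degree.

Write both endpoints as unit vectors p₁, p₂ with components (cos φ cos λ, cos φ sin λ, sin φ).
The central angle between the endpoints is δ = arccos(p₁·p₂) ≈ 1.335 rad (76.5°).
Interpolate at f = 1/2 with slerp weights a = sin((1−f)δ)/sin δ ≈ 0.637, b = sin(fδ)/sin δ ≈ 0.637.
p = a·p₁ + b·p₂ ≈ (0.418, -0.495, -0.761); φ = arcsin(p_z) ≈ -49.58°, λ = atan2(p_y, p_x) ≈ -49.83°.

≈ lat 50°S, lon 50°W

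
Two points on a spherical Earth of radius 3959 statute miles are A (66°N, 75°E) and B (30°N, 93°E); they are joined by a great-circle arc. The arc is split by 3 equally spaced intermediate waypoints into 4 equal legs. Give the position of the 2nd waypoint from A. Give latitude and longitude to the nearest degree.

≈ (48°N, 87°E)

Write both endpoints as unit vectors p₁, p₂ with components (cos φ cos λ, cos φ sin λ, sin φ).
The central angle between the endpoints is δ = arccos(p₁·p₂) ≈ 0.657 rad (37.6°).
Interpolate at f = 2/4 with slerp weights a = sin((1−f)δ)/sin δ ≈ 0.528, b = sin(fδ)/sin δ ≈ 0.528.
p = a·p₁ + b·p₂ ≈ (0.032, 0.664, 0.747); φ = arcsin(p_z) ≈ 48.31°, λ = atan2(p_y, p_x) ≈ 87.27°.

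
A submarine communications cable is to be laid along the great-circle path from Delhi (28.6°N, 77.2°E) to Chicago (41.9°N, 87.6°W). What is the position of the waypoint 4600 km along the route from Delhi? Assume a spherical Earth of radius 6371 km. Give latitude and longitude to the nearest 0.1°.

≈ (68.0°N, 56.0°E)

The haversine formula gives a central angle δ ≈ 1.887 rad (108.1°) between the endpoints. The total great-circle distance is δ·R ≈ 1.887 × 6371 ≈ 12022 km, so the target fraction is f = 4600/12022 ≈ 0.383.
Interpolate at f ≈ 0.383 with slerp weights a = sin((1−f)δ)/sin δ ≈ 0.967, b = sin(fδ)/sin δ ≈ 0.695.
p = a·p₁ + b·p₂ ≈ (0.210, 0.311, 0.927); φ = arcsin(p_z) ≈ 67.99°, λ = atan2(p_y, p_x) ≈ 55.97°.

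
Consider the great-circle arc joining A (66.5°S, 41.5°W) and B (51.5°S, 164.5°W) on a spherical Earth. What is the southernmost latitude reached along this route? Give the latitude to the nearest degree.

≈ 75°S

The great circle lies in the plane with unit normal n̂ = (p₁ × p₂)/|p₁ × p₂|.
Here n̂_z ≈ -0.256; the vertex latitude is φ_max = arccos|n̂_z| ≈ 75.2°.
Check via Clairaut: cos φ_max = |cos φ₁| · sin C = cos(66.5°)·sin(140.0°) ≈ 0.256, again giving ≈ 75.2°.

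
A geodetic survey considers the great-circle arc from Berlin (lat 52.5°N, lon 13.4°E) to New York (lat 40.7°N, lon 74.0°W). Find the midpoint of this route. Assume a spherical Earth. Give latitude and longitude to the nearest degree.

≈ lat 55°N, lon 36°W

Convert each endpoint to a unit vector on the sphere (x = cos φ cos λ, y = cos φ sin λ, z = sin φ).
The central angle between the endpoints is δ = arccos(p₁·p₂) ≈ 1.002 rad (57.4°).
Interpolate at f = 1/2 with slerp weights a = sin((1−f)δ)/sin δ ≈ 0.570, b = sin(fδ)/sin δ ≈ 0.570.
p = a·p₁ + b·p₂ ≈ (0.457, -0.335, 0.824); φ = arcsin(p_z) ≈ 55.50°, λ = atan2(p_y, p_x) ≈ -36.26°.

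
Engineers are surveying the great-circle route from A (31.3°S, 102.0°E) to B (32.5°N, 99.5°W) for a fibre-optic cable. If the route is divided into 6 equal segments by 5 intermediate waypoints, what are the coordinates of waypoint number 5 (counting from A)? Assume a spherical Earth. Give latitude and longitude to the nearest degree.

The haversine formula gives a central angle δ ≈ 2.823 rad (161.7°) between the endpoints.
Interpolate at f = 5/6 with slerp weights a = sin((1−f)δ)/sin δ ≈ 1.447, b = sin(fδ)/sin δ ≈ 2.265.
p = a·p₁ + b·p₂ ≈ (-0.572, -0.675, 0.465); φ = arcsin(p_z) ≈ 27.74°, λ = atan2(p_y, p_x) ≈ -130.29°.

≈ (28°N, 130°W)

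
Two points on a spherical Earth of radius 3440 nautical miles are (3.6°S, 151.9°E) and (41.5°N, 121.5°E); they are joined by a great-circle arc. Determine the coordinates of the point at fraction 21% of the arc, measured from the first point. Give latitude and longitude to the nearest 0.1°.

The haversine formula gives a central angle δ ≈ 0.923 rad (52.9°) between the endpoints.
Interpolate at f = 0.21 with slerp weights a = sin((1−f)δ)/sin δ ≈ 0.836, b = sin(fδ)/sin δ ≈ 0.242.
p = a·p₁ + b·p₂ ≈ (-0.830, 0.547, 0.108); φ = arcsin(p_z) ≈ 6.18°, λ = atan2(p_y, p_x) ≈ 146.62°.

≈ (6.2°N, 146.6°E)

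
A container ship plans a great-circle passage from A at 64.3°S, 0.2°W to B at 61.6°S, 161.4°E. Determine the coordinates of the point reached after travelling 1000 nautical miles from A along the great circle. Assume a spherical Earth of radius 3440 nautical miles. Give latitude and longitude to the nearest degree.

≈ 80°S, 18°E

Convert each endpoint to a unit vector on the sphere (x = cos φ cos λ, y = cos φ sin λ, z = sin φ).
The central angle between the endpoints is δ = arccos(p₁·p₂) ≈ 0.931 rad (53.4°). The total great-circle distance is δ·R ≈ 0.931 × 3440 ≈ 3203 nmi, so the target fraction is f = 1000/3203 ≈ 0.312.
Interpolate at f ≈ 0.312 with slerp weights a = sin((1−f)δ)/sin δ ≈ 0.745, b = sin(fδ)/sin δ ≈ 0.357.
p = a·p₁ + b·p₂ ≈ (0.162, 0.053, -0.985); φ = arcsin(p_z) ≈ -80.19°, λ = atan2(p_y, p_x) ≈ 18.14°.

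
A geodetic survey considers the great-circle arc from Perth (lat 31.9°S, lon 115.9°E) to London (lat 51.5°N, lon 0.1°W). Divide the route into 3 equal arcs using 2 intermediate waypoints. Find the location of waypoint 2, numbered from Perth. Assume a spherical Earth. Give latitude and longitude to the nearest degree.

≈ lat 33°N, lon 55°E

Convert each endpoint to a unit vector on the sphere (x = cos φ cos λ, y = cos φ sin λ, z = sin φ).
The central angle between the endpoints is δ = arccos(p₁·p₂) ≈ 2.272 rad (130.2°).
Interpolate at f = 2/3 with slerp weights a = sin((1−f)δ)/sin δ ≈ 0.899, b = sin(fδ)/sin δ ≈ 1.307.
p = a·p₁ + b·p₂ ≈ (0.480, 0.685, 0.548); φ = arcsin(p_z) ≈ 33.20°, λ = atan2(p_y, p_x) ≈ 54.99°.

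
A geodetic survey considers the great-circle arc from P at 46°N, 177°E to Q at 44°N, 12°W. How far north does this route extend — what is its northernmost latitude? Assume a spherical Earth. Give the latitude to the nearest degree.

≈ 86°N

The great circle lies in the plane with unit normal n̂ = (p₁ × p₂)/|p₁ × p₂|.
Here n̂_z ≈ +0.078; the vertex latitude is φ_max = arccos|n̂_z| ≈ 85.5°.
Check via Clairaut: cos φ_max = |cos φ₁| · sin C = cos(46.0°)·sin(6.5°) ≈ 0.078, again giving ≈ 85.5°.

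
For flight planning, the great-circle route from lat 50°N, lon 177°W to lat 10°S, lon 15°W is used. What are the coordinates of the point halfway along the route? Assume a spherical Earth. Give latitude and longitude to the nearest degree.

Convert each endpoint to a unit vector on the sphere (x = cos φ cos λ, y = cos φ sin λ, z = sin φ).
The central angle between the endpoints is δ = arccos(p₁·p₂) ≈ 2.397 rad (137.3°).
Interpolate at f = 1/2 with slerp weights a = sin((1−f)δ)/sin δ ≈ 1.374, b = sin(fδ)/sin δ ≈ 1.374.
p = a·p₁ + b·p₂ ≈ (0.425, -0.396, 0.814); φ = arcsin(p_z) ≈ 54.47°, λ = atan2(p_y, p_x) ≈ -43.01°.

≈ lat 54°N, lon 43°W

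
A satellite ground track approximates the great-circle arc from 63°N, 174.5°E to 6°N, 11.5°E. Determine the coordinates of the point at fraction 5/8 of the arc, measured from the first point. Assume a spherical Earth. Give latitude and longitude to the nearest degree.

≈ 47°N, 19°E

Write both endpoints as unit vectors p₁, p₂ with components (cos φ cos λ, cos φ sin λ, sin φ).
The central angle between the endpoints is δ = arccos(p₁·p₂) ≈ 1.916 rad (109.8°).
Interpolate at f = 5/8 with slerp weights a = sin((1−f)δ)/sin δ ≈ 0.700, b = sin(fδ)/sin δ ≈ 0.990.
p = a·p₁ + b·p₂ ≈ (0.648, 0.227, 0.727); φ = arcsin(p_z) ≈ 46.62°, λ = atan2(p_y, p_x) ≈ 19.27°.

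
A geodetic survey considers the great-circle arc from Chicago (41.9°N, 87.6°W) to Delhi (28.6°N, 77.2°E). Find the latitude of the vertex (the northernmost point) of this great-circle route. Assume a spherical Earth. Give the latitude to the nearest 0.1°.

≈ 79.6°N

The great circle lies in the plane with unit normal n̂ = (p₁ × p₂)/|p₁ × p₂|.
Here n̂_z ≈ +0.180; the vertex latitude is φ_max = arccos|n̂_z| ≈ 79.6°.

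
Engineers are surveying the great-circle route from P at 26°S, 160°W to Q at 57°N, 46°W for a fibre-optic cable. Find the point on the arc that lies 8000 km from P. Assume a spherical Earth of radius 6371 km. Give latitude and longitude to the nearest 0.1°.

From cos δ = sin φ₁ sin φ₂ + cos φ₁ cos φ₂ cos Δλ, the central angle is δ ≈ 2.173 rad (124.5°). The total great-circle distance is δ·R ≈ 2.173 × 6371 ≈ 13846 km, so the target fraction is f = 8000/13846 ≈ 0.578.
Interpolate at f ≈ 0.578 with slerp weights a = sin((1−f)δ)/sin δ ≈ 0.964, b = sin(fδ)/sin δ ≈ 1.154.
p = a·p₁ + b·p₂ ≈ (-0.378, -0.748, 0.545); φ = arcsin(p_z) ≈ 33.04°, λ = atan2(p_y, p_x) ≈ -116.77°.

≈ 33.0°N, 116.8°W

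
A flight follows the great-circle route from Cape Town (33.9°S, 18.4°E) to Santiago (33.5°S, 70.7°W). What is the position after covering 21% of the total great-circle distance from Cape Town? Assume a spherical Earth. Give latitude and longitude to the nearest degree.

Convert each endpoint to a unit vector on the sphere (x = cos φ cos λ, y = cos φ sin λ, z = sin φ).
The central angle between the endpoints is δ = arccos(p₁·p₂) ≈ 1.246 rad (71.4°).
Interpolate at f = 0.21 with slerp weights a = sin((1−f)δ)/sin δ ≈ 0.879, b = sin(fδ)/sin δ ≈ 0.273.
p = a·p₁ + b·p₂ ≈ (0.767, 0.015, -0.641); φ = arcsin(p_z) ≈ -39.86°, λ = atan2(p_y, p_x) ≈ 1.15°.

≈ 40°S, 1°E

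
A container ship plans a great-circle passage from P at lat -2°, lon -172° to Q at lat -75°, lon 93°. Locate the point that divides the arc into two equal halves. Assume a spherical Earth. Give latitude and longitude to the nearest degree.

≈ lat -45°, lon 173°

Write both endpoints as unit vectors p₁, p₂ with components (cos φ cos λ, cos φ sin λ, sin φ).
The central angle between the endpoints is δ = arccos(p₁·p₂) ≈ 1.560 rad (89.4°).
Interpolate at f = 1/2 with slerp weights a = sin((1−f)δ)/sin δ ≈ 0.703, b = sin(fδ)/sin δ ≈ 0.703.
p = a·p₁ + b·p₂ ≈ (-0.705, 0.084, -0.704); φ = arcsin(p_z) ≈ -44.73°, λ = atan2(p_y, p_x) ≈ 173.21°.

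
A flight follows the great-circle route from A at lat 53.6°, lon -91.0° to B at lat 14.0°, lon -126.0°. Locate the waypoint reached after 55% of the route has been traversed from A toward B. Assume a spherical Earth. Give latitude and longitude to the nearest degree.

≈ lat 33°, lon -114°

Write both endpoints as unit vectors p₁, p₂ with components (cos φ cos λ, cos φ sin λ, sin φ).
The central angle between the endpoints is δ = arccos(p₁·p₂) ≈ 0.841 rad (48.2°).
Interpolate at f = 0.55 with slerp weights a = sin((1−f)δ)/sin δ ≈ 0.496, b = sin(fδ)/sin δ ≈ 0.599.
p = a·p₁ + b·p₂ ≈ (-0.347, -0.764, 0.544); φ = arcsin(p_z) ≈ 32.95°, λ = atan2(p_y, p_x) ≈ -114.40°.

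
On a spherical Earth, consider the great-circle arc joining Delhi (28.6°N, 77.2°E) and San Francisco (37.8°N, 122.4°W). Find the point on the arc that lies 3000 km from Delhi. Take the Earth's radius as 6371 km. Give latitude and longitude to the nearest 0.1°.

From cos δ = sin φ₁ sin φ₂ + cos φ₁ cos φ₂ cos Δλ, the central angle is δ ≈ 1.939 rad (111.1°). The total great-circle distance is δ·R ≈ 1.939 × 6371 ≈ 12355 km, so the target fraction is f = 3000/12355 ≈ 0.243.
Interpolate at f ≈ 0.243 with slerp weights a = sin((1−f)δ)/sin δ ≈ 1.066, b = sin(fδ)/sin δ ≈ 0.486.
p = a·p₁ + b·p₂ ≈ (0.002, 0.588, 0.808); φ = arcsin(p_z) ≈ 53.95°, λ = atan2(p_y, p_x) ≈ 89.85°.

≈ 53.9°N, 89.9°E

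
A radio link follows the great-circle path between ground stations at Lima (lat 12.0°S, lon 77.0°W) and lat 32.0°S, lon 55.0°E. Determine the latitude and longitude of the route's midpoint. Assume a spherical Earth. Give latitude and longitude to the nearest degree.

From cos δ = sin φ₁ sin φ₂ + cos φ₁ cos φ₂ cos Δλ, the central angle is δ ≈ 2.032 rad (116.4°).
Interpolate at f = 1/2 with slerp weights a = sin((1−f)δ)/sin δ ≈ 0.949, b = sin(fδ)/sin δ ≈ 0.949.
p = a·p₁ + b·p₂ ≈ (0.670, -0.245, -0.700); φ = arcsin(p_z) ≈ -44.45°, λ = atan2(p_y, p_x) ≈ -20.09°.

≈ lat 44°S, lon 20°W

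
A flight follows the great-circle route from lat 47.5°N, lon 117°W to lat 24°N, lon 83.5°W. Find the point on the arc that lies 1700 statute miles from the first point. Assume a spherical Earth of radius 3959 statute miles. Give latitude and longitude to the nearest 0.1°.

≈ lat 32.1°N, lon 91.7°W

From cos δ = sin φ₁ sin φ₂ + cos φ₁ cos φ₂ cos Δλ, the central angle is δ ≈ 0.619 rad (35.5°). The total great-circle distance is δ·R ≈ 0.619 × 3959 ≈ 2450 mi, so the target fraction is f = 1700/2450 ≈ 0.694.
Interpolate at f ≈ 0.694 with slerp weights a = sin((1−f)δ)/sin δ ≈ 0.325, b = sin(fδ)/sin δ ≈ 0.718.
p = a·p₁ + b·p₂ ≈ (-0.025, -0.847, 0.531); φ = arcsin(p_z) ≈ 32.09°, λ = atan2(p_y, p_x) ≈ -91.71°.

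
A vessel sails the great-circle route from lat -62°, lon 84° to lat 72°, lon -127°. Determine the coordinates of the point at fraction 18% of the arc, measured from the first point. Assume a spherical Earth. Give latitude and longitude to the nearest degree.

≈ lat -36°, lon 105°

From cos δ = sin φ₁ sin φ₂ + cos φ₁ cos φ₂ cos Δλ, the central angle is δ ≈ 2.873 rad (164.6°).
Interpolate at f = 0.18 with slerp weights a = sin((1−f)δ)/sin δ ≈ 2.664, b = sin(fδ)/sin δ ≈ 1.861.
p = a·p₁ + b·p₂ ≈ (-0.215, 0.784, -0.582); φ = arcsin(p_z) ≈ -35.57°, λ = atan2(p_y, p_x) ≈ 105.36°.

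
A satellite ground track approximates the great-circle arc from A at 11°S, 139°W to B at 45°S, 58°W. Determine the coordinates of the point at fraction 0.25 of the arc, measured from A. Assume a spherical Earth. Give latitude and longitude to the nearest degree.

≈ 24°S, 124°W

From cos δ = sin φ₁ sin φ₂ + cos φ₁ cos φ₂ cos Δλ, the central angle is δ ≈ 1.325 rad (75.9°).
Interpolate at f = 0.25 with slerp weights a = sin((1−f)δ)/sin δ ≈ 0.864, b = sin(fδ)/sin δ ≈ 0.335.
p = a·p₁ + b·p₂ ≈ (-0.514, -0.757, -0.402); φ = arcsin(p_z) ≈ -23.70°, λ = atan2(p_y, p_x) ≈ -124.18°.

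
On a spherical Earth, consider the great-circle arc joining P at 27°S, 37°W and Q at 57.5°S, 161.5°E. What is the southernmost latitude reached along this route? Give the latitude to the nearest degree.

≈ 81°S

The great circle lies in the plane with unit normal n̂ = (p₁ × p₂)/|p₁ × p₂|.
Here n̂_z ≈ -0.152; the vertex latitude is φ_max = arccos|n̂_z| ≈ 81.2°.
Check via Clairaut: cos φ_max = |cos φ₁| · sin C = cos(27.0°)·sin(170.2°) ≈ 0.152, again giving ≈ 81.2°.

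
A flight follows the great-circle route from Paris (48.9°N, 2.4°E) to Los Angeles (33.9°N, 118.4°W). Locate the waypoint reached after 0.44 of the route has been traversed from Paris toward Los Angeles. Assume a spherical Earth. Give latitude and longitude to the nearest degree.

Write both endpoints as unit vectors p₁, p₂ with components (cos φ cos λ, cos φ sin λ, sin φ).
The central angle between the endpoints is δ = arccos(p₁·p₂) ≈ 1.429 rad (81.9°).
Interpolate at f = 0.44 with slerp weights a = sin((1−f)δ)/sin δ ≈ 0.725, b = sin(fδ)/sin δ ≈ 0.594.
p = a·p₁ + b·p₂ ≈ (0.242, -0.414, 0.878); φ = arcsin(p_z) ≈ 61.37°, λ = atan2(p_y, p_x) ≈ -59.73°.

≈ 61°N, 60°W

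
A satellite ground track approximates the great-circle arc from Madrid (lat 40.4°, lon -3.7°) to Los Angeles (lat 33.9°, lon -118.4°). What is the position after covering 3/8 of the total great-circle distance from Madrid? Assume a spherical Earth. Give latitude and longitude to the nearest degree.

≈ lat 54°, lon -47°

Convert each endpoint to a unit vector on the sphere (x = cos φ cos λ, y = cos φ sin λ, z = sin φ).
The central angle between the endpoints is δ = arccos(p₁·p₂) ≈ 1.473 rad (84.4°).
Interpolate at f = 3/8 with slerp weights a = sin((1−f)δ)/sin δ ≈ 0.800, b = sin(fδ)/sin δ ≈ 0.527.
p = a·p₁ + b·p₂ ≈ (0.400, -0.424, 0.813); φ = arcsin(p_z) ≈ 54.34°, λ = atan2(p_y, p_x) ≈ -46.71°.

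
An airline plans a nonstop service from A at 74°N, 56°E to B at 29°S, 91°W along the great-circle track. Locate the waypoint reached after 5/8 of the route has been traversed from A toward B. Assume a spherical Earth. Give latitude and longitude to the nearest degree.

Write both endpoints as unit vectors p₁, p₂ with components (cos φ cos λ, cos φ sin λ, sin φ).
The central angle between the endpoints is δ = arccos(p₁·p₂) ≈ 2.303 rad (131.9°).
Interpolate at f = 5/8 with slerp weights a = sin((1−f)δ)/sin δ ≈ 1.022, b = sin(fδ)/sin δ ≈ 1.333.
p = a·p₁ + b·p₂ ≈ (0.137, -0.932, 0.336); φ = arcsin(p_z) ≈ 19.64°, λ = atan2(p_y, p_x) ≈ -81.63°.

≈ 20°N, 82°W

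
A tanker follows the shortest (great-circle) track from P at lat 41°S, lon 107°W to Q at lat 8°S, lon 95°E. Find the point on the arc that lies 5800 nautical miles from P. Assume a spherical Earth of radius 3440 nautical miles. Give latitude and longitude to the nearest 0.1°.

The haversine formula gives a central angle δ ≈ 2.216 rad (127.0°) between the endpoints. The total great-circle distance is δ·R ≈ 2.216 × 3440 ≈ 7624 nmi, so the target fraction is f = 5800/7624 ≈ 0.761.
Interpolate at f ≈ 0.761 with slerp weights a = sin((1−f)δ)/sin δ ≈ 0.633, b = sin(fδ)/sin δ ≈ 1.244.
p = a·p₁ + b·p₂ ≈ (-0.247, 0.770, -0.589); φ = arcsin(p_z) ≈ -36.05°, λ = atan2(p_y, p_x) ≈ 107.79°.

≈ lat 36.1°S, lon 107.8°E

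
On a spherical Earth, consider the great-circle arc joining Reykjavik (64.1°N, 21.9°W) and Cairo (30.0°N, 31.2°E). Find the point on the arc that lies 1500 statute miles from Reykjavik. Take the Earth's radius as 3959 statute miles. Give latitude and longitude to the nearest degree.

Write both endpoints as unit vectors p₁, p₂ with components (cos φ cos λ, cos φ sin λ, sin φ).
The central angle between the endpoints is δ = arccos(p₁·p₂) ≈ 0.827 rad (47.4°). The total great-circle distance is δ·R ≈ 0.827 × 3959 ≈ 3275 mi, so the target fraction is f = 1500/3275 ≈ 0.458.
Interpolate at f ≈ 0.458 with slerp weights a = sin((1−f)δ)/sin δ ≈ 0.589, b = sin(fδ)/sin δ ≈ 0.503.
p = a·p₁ + b·p₂ ≈ (0.611, 0.129, 0.781); φ = arcsin(p_z) ≈ 51.35°, λ = atan2(p_y, p_x) ≈ 11.97°.

≈ 51°N, 12°E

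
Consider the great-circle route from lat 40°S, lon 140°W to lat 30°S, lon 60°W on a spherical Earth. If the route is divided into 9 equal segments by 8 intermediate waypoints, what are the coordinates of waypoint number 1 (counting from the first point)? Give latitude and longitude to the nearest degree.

≈ lat 42°S, lon 131°W

From cos δ = sin φ₁ sin φ₂ + cos φ₁ cos φ₂ cos Δλ, the central angle is δ ≈ 1.119 rad (64.1°).
Interpolate at f = 1/9 with slerp weights a = sin((1−f)δ)/sin δ ≈ 0.932, b = sin(fδ)/sin δ ≈ 0.138.
p = a·p₁ + b·p₂ ≈ (-0.487, -0.562, -0.668); φ = arcsin(p_z) ≈ -41.92°, λ = atan2(p_y, p_x) ≈ -130.91°.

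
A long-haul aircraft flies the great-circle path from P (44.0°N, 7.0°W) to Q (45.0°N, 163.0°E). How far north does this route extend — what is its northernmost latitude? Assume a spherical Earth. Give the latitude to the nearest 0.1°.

The great circle lies in the plane with unit normal n̂ = (p₁ × p₂)/|p₁ × p₂|.
Here n̂_z ≈ +0.088; the vertex latitude is φ_max = arccos|n̂_z| ≈ 84.9°.

≈ 84.9°N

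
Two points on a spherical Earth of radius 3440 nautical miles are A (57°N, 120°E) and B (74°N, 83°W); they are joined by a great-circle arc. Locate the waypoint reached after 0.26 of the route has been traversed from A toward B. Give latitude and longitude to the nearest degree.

≈ (69°N, 125°E)

Convert each endpoint to a unit vector on the sphere (x = cos φ cos λ, y = cos φ sin λ, z = sin φ).
The central angle between the endpoints is δ = arccos(p₁·p₂) ≈ 0.839 rad (48.1°).
Interpolate at f = 0.26 with slerp weights a = sin((1−f)δ)/sin δ ≈ 0.782, b = sin(fδ)/sin δ ≈ 0.291.
p = a·p₁ + b·p₂ ≈ (-0.203, 0.289, 0.935); φ = arcsin(p_z) ≈ 69.30°, λ = atan2(p_y, p_x) ≈ 125.09°.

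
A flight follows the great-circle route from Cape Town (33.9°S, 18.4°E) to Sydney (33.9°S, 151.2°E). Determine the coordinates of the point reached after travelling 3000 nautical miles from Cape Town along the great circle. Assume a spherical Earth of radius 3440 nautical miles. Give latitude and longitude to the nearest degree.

The haversine formula gives a central angle δ ≈ 1.728 rad (99.0°) between the endpoints. The total great-circle distance is δ·R ≈ 1.728 × 3440 ≈ 5946 nmi, so the target fraction is f = 3000/5946 ≈ 0.505.
Interpolate at f ≈ 0.505 with slerp weights a = sin((1−f)δ)/sin δ ≈ 0.765, b = sin(fδ)/sin δ ≈ 0.775.
p = a·p₁ + b·p₂ ≈ (0.039, 0.510, -0.859); φ = arcsin(p_z) ≈ -59.21°, λ = atan2(p_y, p_x) ≈ 85.68°.

≈ (59°S, 86°E)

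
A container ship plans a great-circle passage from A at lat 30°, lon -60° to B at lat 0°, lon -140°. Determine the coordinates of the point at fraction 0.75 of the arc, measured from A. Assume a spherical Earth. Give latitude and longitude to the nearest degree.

Write both endpoints as unit vectors p₁, p₂ with components (cos φ cos λ, cos φ sin λ, sin φ).
The central angle between the endpoints is δ = arccos(p₁·p₂) ≈ 1.420 rad (81.4°).
Interpolate at f = 0.75 with slerp weights a = sin((1−f)δ)/sin δ ≈ 0.352, b = sin(fδ)/sin δ ≈ 0.885.
p = a·p₁ + b·p₂ ≈ (-0.526, -0.832, 0.176); φ = arcsin(p_z) ≈ 10.12°, λ = atan2(p_y, p_x) ≈ -122.27°.

≈ lat 10°, lon -122°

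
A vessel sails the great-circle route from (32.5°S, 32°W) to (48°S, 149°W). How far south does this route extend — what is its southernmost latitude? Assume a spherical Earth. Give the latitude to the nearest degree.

≈ 59°S

The great circle lies in the plane with unit normal n̂ = (p₁ × p₂)/|p₁ × p₂|.
Here n̂_z ≈ -0.508; the vertex latitude is φ_max = arccos|n̂_z| ≈ 59.5°.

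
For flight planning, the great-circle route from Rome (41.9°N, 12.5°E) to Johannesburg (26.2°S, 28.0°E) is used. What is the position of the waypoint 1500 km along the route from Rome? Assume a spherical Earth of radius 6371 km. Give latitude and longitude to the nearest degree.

Write both endpoints as unit vectors p₁, p₂ with components (cos φ cos λ, cos φ sin λ, sin φ).
The central angle between the endpoints is δ = arccos(p₁·p₂) ≈ 1.215 rad (69.6°). The total great-circle distance is δ·R ≈ 1.215 × 6371 ≈ 7738 km, so the target fraction is f = 1500/7738 ≈ 0.194.
Interpolate at f ≈ 0.194 with slerp weights a = sin((1−f)δ)/sin δ ≈ 0.886, b = sin(fδ)/sin δ ≈ 0.249.
p = a·p₁ + b·p₂ ≈ (0.841, 0.248, 0.482); φ = arcsin(p_z) ≈ 28.79°, λ = atan2(p_y, p_x) ≈ 16.40°.

≈ 29°N, 16°E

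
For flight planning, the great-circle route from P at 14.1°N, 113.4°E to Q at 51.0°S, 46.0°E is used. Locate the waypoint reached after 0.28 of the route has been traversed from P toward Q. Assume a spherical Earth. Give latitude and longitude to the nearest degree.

≈ 6°S, 99°E

Convert each endpoint to a unit vector on the sphere (x = cos φ cos λ, y = cos φ sin λ, z = sin φ).
The central angle between the endpoints is δ = arccos(p₁·p₂) ≈ 1.526 rad (87.4°).
Interpolate at f = 0.28 with slerp weights a = sin((1−f)δ)/sin δ ≈ 0.891, b = sin(fδ)/sin δ ≈ 0.415.
p = a·p₁ + b·p₂ ≈ (-0.162, 0.981, -0.105); φ = arcsin(p_z) ≈ -6.03°, λ = atan2(p_y, p_x) ≈ 99.38°.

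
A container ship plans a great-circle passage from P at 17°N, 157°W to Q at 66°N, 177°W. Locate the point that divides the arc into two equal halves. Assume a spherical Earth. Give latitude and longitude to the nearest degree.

≈ 42°N, 163°W

From cos δ = sin φ₁ sin φ₂ + cos φ₁ cos φ₂ cos Δλ, the central angle is δ ≈ 0.886 rad (50.8°).
Interpolate at f = 1/2 with slerp weights a = sin((1−f)δ)/sin δ ≈ 0.553, b = sin(fδ)/sin δ ≈ 0.553.
p = a·p₁ + b·p₂ ≈ (-0.712, -0.219, 0.667); φ = arcsin(p_z) ≈ 41.86°, λ = atan2(p_y, p_x) ≈ -162.93°.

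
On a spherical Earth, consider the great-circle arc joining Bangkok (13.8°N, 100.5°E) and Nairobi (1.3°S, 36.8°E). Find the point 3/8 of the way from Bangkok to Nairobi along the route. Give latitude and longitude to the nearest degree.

≈ 9°N, 76°E

Write both endpoints as unit vectors p₁, p₂ with components (cos φ cos λ, cos φ sin λ, sin φ).
The central angle between the endpoints is δ = arccos(p₁·p₂) ≈ 1.132 rad (64.9°).
Interpolate at f = 3/8 with slerp weights a = sin((1−f)δ)/sin δ ≈ 0.718, b = sin(fδ)/sin δ ≈ 0.455.
p = a·p₁ + b·p₂ ≈ (0.237, 0.958, 0.161); φ = arcsin(p_z) ≈ 9.26°, λ = atan2(p_y, p_x) ≈ 76.10°.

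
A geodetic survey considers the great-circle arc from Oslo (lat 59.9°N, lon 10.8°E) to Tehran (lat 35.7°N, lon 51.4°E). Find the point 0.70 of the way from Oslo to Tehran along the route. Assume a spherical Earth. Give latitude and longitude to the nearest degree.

The haversine formula gives a central angle δ ≈ 0.620 rad (35.5°) between the endpoints.
Interpolate at f = 0.70 with slerp weights a = sin((1−f)δ)/sin δ ≈ 0.318, b = sin(fδ)/sin δ ≈ 0.724.
p = a·p₁ + b·p₂ ≈ (0.523, 0.489, 0.698); φ = arcsin(p_z) ≈ 44.24°, λ = atan2(p_y, p_x) ≈ 43.06°.

≈ lat 44°N, lon 43°E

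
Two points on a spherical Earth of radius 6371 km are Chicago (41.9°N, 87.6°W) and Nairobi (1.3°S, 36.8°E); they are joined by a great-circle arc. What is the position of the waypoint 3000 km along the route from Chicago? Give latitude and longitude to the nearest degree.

≈ (47°N, 50°W)

From cos δ = sin φ₁ sin φ₂ + cos φ₁ cos φ₂ cos Δλ, the central angle is δ ≈ 2.021 rad (115.8°). The total great-circle distance is δ·R ≈ 2.021 × 6371 ≈ 12879 km, so the target fraction is f = 3000/12879 ≈ 0.233.
Interpolate at f ≈ 0.233 with slerp weights a = sin((1−f)δ)/sin δ ≈ 1.111, b = sin(fδ)/sin δ ≈ 0.504.
p = a·p₁ + b·p₂ ≈ (0.438, -0.524, 0.730); φ = arcsin(p_z) ≈ 46.91°, λ = atan2(p_y, p_x) ≈ -50.11°.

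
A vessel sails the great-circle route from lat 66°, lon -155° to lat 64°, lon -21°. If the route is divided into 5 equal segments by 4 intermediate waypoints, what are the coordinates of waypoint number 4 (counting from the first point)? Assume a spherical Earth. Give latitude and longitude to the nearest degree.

≈ lat 72°, lon -33°

Convert each endpoint to a unit vector on the sphere (x = cos φ cos λ, y = cos φ sin λ, z = sin φ).
The central angle between the endpoints is δ = arccos(p₁·p₂) ≈ 0.799 rad (45.8°).
Interpolate at f = 4/5 with slerp weights a = sin((1−f)δ)/sin δ ≈ 0.222, b = sin(fδ)/sin δ ≈ 0.832.
p = a·p₁ + b·p₂ ≈ (0.259, -0.169, 0.951); φ = arcsin(p_z) ≈ 72.00°, λ = atan2(p_y, p_x) ≈ -33.13°.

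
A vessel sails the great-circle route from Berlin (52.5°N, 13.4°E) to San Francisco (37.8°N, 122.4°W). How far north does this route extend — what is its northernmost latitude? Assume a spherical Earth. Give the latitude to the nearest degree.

The great circle lies in the plane with unit normal n̂ = (p₁ × p₂)/|p₁ × p₂|.
Here n̂_z ≈ -0.339; the vertex latitude is φ_max = arccos|n̂_z| ≈ 70.2°.
Check via Clairaut: cos φ_max = |cos φ₁| · sin C = cos(52.5°)·sin(33.8°) ≈ 0.339, again giving ≈ 70.2°.

≈ 70°N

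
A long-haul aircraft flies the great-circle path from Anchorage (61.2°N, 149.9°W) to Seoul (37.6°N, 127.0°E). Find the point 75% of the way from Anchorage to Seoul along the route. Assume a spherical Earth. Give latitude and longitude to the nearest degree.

≈ 48°N, 139°E

From cos δ = sin φ₁ sin φ₂ + cos φ₁ cos φ₂ cos Δλ, the central angle is δ ≈ 0.951 rad (54.5°).
Interpolate at f = 0.75 with slerp weights a = sin((1−f)δ)/sin δ ≈ 0.289, b = sin(fδ)/sin δ ≈ 0.804.
p = a·p₁ + b·p₂ ≈ (-0.504, 0.439, 0.744); φ = arcsin(p_z) ≈ 48.08°, λ = atan2(p_y, p_x) ≈ 138.95°.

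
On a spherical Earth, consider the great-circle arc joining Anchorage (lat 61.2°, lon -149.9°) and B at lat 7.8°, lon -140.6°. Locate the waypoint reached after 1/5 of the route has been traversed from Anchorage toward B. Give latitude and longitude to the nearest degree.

Convert each endpoint to a unit vector on the sphere (x = cos φ cos λ, y = cos φ sin λ, z = sin φ).
The central angle between the endpoints is δ = arccos(p₁·p₂) ≈ 0.940 rad (53.8°).
Interpolate at f = 1/5 with slerp weights a = sin((1−f)δ)/sin δ ≈ 0.846, b = sin(fδ)/sin δ ≈ 0.231.
p = a·p₁ + b·p₂ ≈ (-0.530, -0.350, 0.773); φ = arcsin(p_z) ≈ 50.59°, λ = atan2(p_y, p_x) ≈ -146.55°.

≈ lat 51°, lon -147°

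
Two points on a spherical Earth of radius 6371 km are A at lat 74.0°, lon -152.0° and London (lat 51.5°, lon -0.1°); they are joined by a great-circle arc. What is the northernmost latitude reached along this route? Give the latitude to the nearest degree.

The great circle lies in the plane with unit normal n̂ = (p₁ × p₂)/|p₁ × p₂|.
Here n̂_z ≈ +0.101; the vertex latitude is φ_max = arccos|n̂_z| ≈ 84.2°.
Check via Clairaut: cos φ_max = |cos φ₁| · sin C = cos(74.0°)·sin(21.5°) ≈ 0.101, again giving ≈ 84.2°.

≈ 84°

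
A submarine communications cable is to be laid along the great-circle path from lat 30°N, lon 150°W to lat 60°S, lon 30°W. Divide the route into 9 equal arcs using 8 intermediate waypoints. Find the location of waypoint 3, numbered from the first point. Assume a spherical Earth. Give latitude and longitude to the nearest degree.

≈ lat 7°S, lon 127°W

Write both endpoints as unit vectors p₁, p₂ with components (cos φ cos λ, cos φ sin λ, sin φ).
The central angle between the endpoints is δ = arccos(p₁·p₂) ≈ 2.278 rad (130.5°).
Interpolate at f = 3/9 with slerp weights a = sin((1−f)δ)/sin δ ≈ 1.313, b = sin(fδ)/sin δ ≈ 0.905.
p = a·p₁ + b·p₂ ≈ (-0.593, -0.795, -0.127); φ = arcsin(p_z) ≈ -7.32°, λ = atan2(p_y, p_x) ≈ -126.72°.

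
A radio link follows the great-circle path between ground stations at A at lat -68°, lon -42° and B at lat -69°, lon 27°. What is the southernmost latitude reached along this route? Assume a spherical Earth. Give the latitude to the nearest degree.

The great circle lies in the plane with unit normal n̂ = (p₁ × p₂)/|p₁ × p₂|.
Here n̂_z ≈ +0.308; the vertex latitude is φ_max = arccos|n̂_z| ≈ 72.0°.

≈ -72°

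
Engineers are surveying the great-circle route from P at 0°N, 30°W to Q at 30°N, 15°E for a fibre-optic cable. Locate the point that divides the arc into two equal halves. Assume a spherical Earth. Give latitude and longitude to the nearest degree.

Convert each endpoint to a unit vector on the sphere (x = cos φ cos λ, y = cos φ sin λ, z = sin φ).
The central angle between the endpoints is δ = arccos(p₁·p₂) ≈ 0.912 rad (52.2°).
Interpolate at f = 1/2 with slerp weights a = sin((1−f)δ)/sin δ ≈ 0.557, b = sin(fδ)/sin δ ≈ 0.557.
p = a·p₁ + b·p₂ ≈ (0.948, -0.154, 0.278); φ = arcsin(p_z) ≈ 16.17°, λ = atan2(p_y, p_x) ≈ -9.20°.

≈ 16°N, 9°W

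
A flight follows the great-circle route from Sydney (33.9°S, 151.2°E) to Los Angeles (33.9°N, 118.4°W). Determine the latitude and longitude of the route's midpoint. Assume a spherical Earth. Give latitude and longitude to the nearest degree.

≈ (0°N, 164°W)

Convert each endpoint to a unit vector on the sphere (x = cos φ cos λ, y = cos φ sin λ, z = sin φ).
The central angle between the endpoints is δ = arccos(p₁·p₂) ≈ 1.892 rad (108.4°).
Interpolate at f = 1/2 with slerp weights a = sin((1−f)δ)/sin δ ≈ 0.855, b = sin(fδ)/sin δ ≈ 0.855.
p = a·p₁ + b·p₂ ≈ (-0.959, -0.282, 0.000); φ = arcsin(p_z) ≈ 0.00°, λ = atan2(p_y, p_x) ≈ -163.60°.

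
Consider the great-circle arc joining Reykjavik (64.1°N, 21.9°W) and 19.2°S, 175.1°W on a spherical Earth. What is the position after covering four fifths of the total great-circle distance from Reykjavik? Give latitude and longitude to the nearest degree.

≈ 6°N, 168°W

Convert each endpoint to a unit vector on the sphere (x = cos φ cos λ, y = cos φ sin λ, z = sin φ).
The central angle between the endpoints is δ = arccos(p₁·p₂) ≈ 2.297 rad (131.6°).
Interpolate at f = 4/5 with slerp weights a = sin((1−f)δ)/sin δ ≈ 0.593, b = sin(fδ)/sin δ ≈ 1.290.
p = a·p₁ + b·p₂ ≈ (-0.974, -0.201, 0.109); φ = arcsin(p_z) ≈ 6.27°, λ = atan2(p_y, p_x) ≈ -168.35°.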